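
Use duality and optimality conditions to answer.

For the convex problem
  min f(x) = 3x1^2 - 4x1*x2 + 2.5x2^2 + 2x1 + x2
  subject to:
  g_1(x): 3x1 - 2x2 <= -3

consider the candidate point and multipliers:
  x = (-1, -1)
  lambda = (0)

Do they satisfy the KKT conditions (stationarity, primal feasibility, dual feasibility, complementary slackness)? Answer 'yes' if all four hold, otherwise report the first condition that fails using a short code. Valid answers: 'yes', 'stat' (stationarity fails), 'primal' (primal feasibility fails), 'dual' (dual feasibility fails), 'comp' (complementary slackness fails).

Gradient of f: grad f(x) = Q x + c = (0, 0)
Constraint values g_i(x) = a_i^T x - b_i:
  g_1((-1, -1)) = 2
Stationarity residual: grad f(x) + sum_i lambda_i a_i = (0, 0)
  -> stationarity OK
Primal feasibility (all g_i <= 0): FAILS
Dual feasibility (all lambda_i >= 0): OK
Complementary slackness (lambda_i * g_i(x) = 0 for all i): OK

Verdict: the first failing condition is primal_feasibility -> primal.

primal


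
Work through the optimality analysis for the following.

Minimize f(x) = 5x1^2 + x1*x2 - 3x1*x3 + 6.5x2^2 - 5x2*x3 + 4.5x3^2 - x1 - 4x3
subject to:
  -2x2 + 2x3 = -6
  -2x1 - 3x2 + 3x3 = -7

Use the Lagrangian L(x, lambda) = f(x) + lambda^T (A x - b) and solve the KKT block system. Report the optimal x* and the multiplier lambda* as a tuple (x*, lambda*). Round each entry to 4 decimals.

Form the Lagrangian:
  L(x, lambda) = (1/2) x^T Q x + c^T x + lambda^T (A x - b)
Stationarity (grad_x L = 0): Q x + c + A^T lambda = 0.
Primal feasibility: A x = b.

This gives the KKT block system:
  [ Q   A^T ] [ x     ]   [-c ]
  [ A    0  ] [ lambda ] = [ b ]

Solving the linear system:
  x*      = (-1, 1.1667, -1.8333)
  lambda* = (14.9167, -2.1667)
  f(x*)   = 41.3333

x* = (-1, 1.1667, -1.8333), lambda* = (14.9167, -2.1667)


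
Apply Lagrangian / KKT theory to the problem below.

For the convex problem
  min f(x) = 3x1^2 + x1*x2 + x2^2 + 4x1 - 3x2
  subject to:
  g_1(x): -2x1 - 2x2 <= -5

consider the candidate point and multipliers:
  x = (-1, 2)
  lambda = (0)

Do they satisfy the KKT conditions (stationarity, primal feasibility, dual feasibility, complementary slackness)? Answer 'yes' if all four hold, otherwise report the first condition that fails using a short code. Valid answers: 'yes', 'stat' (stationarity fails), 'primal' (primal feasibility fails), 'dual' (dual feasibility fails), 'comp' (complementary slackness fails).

Gradient of f: grad f(x) = Q x + c = (0, 0)
Constraint values g_i(x) = a_i^T x - b_i:
  g_1((-1, 2)) = 3
Stationarity residual: grad f(x) + sum_i lambda_i a_i = (0, 0)
  -> stationarity OK
Primal feasibility (all g_i <= 0): FAILS
Dual feasibility (all lambda_i >= 0): OK
Complementary slackness (lambda_i * g_i(x) = 0 for all i): OK

Verdict: the first failing condition is primal_feasibility -> primal.

primal


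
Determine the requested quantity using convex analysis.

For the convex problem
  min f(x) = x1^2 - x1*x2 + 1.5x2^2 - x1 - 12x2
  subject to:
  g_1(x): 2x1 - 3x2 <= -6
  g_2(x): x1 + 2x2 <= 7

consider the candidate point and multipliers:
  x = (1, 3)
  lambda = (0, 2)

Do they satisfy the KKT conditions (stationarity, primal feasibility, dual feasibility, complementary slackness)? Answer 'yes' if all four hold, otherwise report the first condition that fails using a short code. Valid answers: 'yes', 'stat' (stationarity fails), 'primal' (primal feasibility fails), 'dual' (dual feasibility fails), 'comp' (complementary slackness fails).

Gradient of f: grad f(x) = Q x + c = (-2, -4)
Constraint values g_i(x) = a_i^T x - b_i:
  g_1((1, 3)) = -1
  g_2((1, 3)) = 0
Stationarity residual: grad f(x) + sum_i lambda_i a_i = (0, 0)
  -> stationarity OK
Primal feasibility (all g_i <= 0): OK
Dual feasibility (all lambda_i >= 0): OK
Complementary slackness (lambda_i * g_i(x) = 0 for all i): OK

Verdict: yes, KKT holds.

yes


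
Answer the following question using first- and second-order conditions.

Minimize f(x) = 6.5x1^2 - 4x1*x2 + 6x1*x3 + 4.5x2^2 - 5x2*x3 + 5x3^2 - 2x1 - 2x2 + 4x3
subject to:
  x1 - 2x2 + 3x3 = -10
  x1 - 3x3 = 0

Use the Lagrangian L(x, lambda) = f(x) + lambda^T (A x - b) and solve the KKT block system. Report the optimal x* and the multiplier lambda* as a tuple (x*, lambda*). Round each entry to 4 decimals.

Form the Lagrangian:
  L(x, lambda) = (1/2) x^T Q x + c^T x + lambda^T (A x - b)
Stationarity (grad_x L = 0): Q x + c + A^T lambda = 0.
Primal feasibility: A x = b.

This gives the KKT block system:
  [ Q   A^T ] [ x     ]   [-c ]
  [ A    0  ] [ lambda ] = [ b ]

Solving the linear system:
  x*      = (-0.8873, 4.1127, -0.2958)
  lambda* = (20.0211, 11.7394)
  f(x*)   = 96.2887

x* = (-0.8873, 4.1127, -0.2958), lambda* = (20.0211, 11.7394)


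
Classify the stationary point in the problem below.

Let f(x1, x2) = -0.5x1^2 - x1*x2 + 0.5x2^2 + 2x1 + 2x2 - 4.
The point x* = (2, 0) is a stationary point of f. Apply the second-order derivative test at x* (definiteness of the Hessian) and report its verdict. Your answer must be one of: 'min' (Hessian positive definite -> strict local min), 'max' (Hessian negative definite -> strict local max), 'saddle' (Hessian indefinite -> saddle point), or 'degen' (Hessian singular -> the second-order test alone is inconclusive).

Compute the Hessian H = grad^2 f:
  H = [[-1, -1], [-1, 1]]
Verify stationarity: grad f(x*) = H x* + g = (0, 0).
Eigenvalues of H: -1.4142, 1.4142.
Eigenvalues have mixed signs, so H is indefinite -> x* is a saddle point.

saddle


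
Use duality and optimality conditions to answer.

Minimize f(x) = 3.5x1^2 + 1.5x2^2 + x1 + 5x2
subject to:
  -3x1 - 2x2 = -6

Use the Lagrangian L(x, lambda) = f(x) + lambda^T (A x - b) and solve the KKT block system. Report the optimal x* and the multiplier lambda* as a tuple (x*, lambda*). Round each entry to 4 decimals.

Form the Lagrangian:
  L(x, lambda) = (1/2) x^T Q x + c^T x + lambda^T (A x - b)
Stationarity (grad_x L = 0): Q x + c + A^T lambda = 0.
Primal feasibility: A x = b.

This gives the KKT block system:
  [ Q   A^T ] [ x     ]   [-c ]
  [ A    0  ] [ lambda ] = [ b ]

Solving the linear system:
  x*      = (1.4545, 0.8182)
  lambda* = (3.7273)
  f(x*)   = 13.9545

x* = (1.4545, 0.8182), lambda* = (3.7273)


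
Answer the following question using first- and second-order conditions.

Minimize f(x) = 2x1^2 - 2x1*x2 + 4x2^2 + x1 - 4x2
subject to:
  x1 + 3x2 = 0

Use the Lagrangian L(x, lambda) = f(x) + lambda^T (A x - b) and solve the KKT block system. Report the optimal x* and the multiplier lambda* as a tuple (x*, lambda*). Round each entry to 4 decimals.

Form the Lagrangian:
  L(x, lambda) = (1/2) x^T Q x + c^T x + lambda^T (A x - b)
Stationarity (grad_x L = 0): Q x + c + A^T lambda = 0.
Primal feasibility: A x = b.

This gives the KKT block system:
  [ Q   A^T ] [ x     ]   [-c ]
  [ A    0  ] [ lambda ] = [ b ]

Solving the linear system:
  x*      = (-0.375, 0.125)
  lambda* = (0.75)
  f(x*)   = -0.4375

x* = (-0.375, 0.125), lambda* = (0.75)


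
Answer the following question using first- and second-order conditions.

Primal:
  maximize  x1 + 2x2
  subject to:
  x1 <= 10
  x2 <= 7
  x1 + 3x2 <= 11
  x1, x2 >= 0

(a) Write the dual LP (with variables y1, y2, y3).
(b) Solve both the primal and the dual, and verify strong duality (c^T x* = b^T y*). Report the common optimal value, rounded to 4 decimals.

The standard primal-dual pair for 'max c^T x s.t. A x <= b, x >= 0' is:
  Dual:  min b^T y  s.t.  A^T y >= c,  y >= 0.

So the dual LP is:
  minimize  10y1 + 7y2 + 11y3
  subject to:
    y1 + y3 >= 1
    y2 + 3y3 >= 2
    y1, y2, y3 >= 0

Solving the primal: x* = (10, 0.3333).
  primal value c^T x* = 10.6667.
Solving the dual: y* = (0.3333, 0, 0.6667).
  dual value b^T y* = 10.6667.
Strong duality: c^T x* = b^T y*. Confirmed.

10.6667


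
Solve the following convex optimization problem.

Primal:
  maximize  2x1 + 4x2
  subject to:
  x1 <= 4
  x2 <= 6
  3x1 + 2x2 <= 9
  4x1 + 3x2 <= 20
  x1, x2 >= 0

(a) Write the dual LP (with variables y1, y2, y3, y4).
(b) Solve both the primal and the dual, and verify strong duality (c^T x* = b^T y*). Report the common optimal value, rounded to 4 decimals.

The standard primal-dual pair for 'max c^T x s.t. A x <= b, x >= 0' is:
  Dual:  min b^T y  s.t.  A^T y >= c,  y >= 0.

So the dual LP is:
  minimize  4y1 + 6y2 + 9y3 + 20y4
  subject to:
    y1 + 3y3 + 4y4 >= 2
    y2 + 2y3 + 3y4 >= 4
    y1, y2, y3, y4 >= 0

Solving the primal: x* = (0, 4.5).
  primal value c^T x* = 18.
Solving the dual: y* = (0, 0, 2, 0).
  dual value b^T y* = 18.
Strong duality: c^T x* = b^T y*. Confirmed.

18


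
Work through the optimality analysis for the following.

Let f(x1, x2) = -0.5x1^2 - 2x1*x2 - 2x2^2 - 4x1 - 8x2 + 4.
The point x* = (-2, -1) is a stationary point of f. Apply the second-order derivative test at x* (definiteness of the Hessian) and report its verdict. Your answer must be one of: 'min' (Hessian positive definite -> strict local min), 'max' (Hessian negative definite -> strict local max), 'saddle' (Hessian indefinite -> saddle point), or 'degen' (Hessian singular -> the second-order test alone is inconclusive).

Compute the Hessian H = grad^2 f:
  H = [[-1, -2], [-2, -4]]
Verify stationarity: grad f(x*) = H x* + g = (0, 0).
Eigenvalues of H: -5, 0.
H has a zero eigenvalue (singular; negative semidefinite but not definite), so H is neither positive definite, negative definite, nor indefinite. The second-order test alone is inconclusive -> degen.
(Indeed, f is constant along the null direction of H through x*, so x* is not a strict local extremum.)

degen


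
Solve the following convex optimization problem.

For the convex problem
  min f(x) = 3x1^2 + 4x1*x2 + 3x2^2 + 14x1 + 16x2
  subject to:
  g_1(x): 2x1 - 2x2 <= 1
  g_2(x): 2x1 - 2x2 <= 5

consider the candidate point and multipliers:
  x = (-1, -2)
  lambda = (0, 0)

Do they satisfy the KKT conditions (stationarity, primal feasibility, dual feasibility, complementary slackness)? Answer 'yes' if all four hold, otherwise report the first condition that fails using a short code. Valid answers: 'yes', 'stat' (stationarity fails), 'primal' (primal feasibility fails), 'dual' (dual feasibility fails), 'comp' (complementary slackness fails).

Gradient of f: grad f(x) = Q x + c = (0, 0)
Constraint values g_i(x) = a_i^T x - b_i:
  g_1((-1, -2)) = 1
  g_2((-1, -2)) = -3
Stationarity residual: grad f(x) + sum_i lambda_i a_i = (0, 0)
  -> stationarity OK
Primal feasibility (all g_i <= 0): FAILS
Dual feasibility (all lambda_i >= 0): OK
Complementary slackness (lambda_i * g_i(x) = 0 for all i): OK

Verdict: the first failing condition is primal_feasibility -> primal.

primal


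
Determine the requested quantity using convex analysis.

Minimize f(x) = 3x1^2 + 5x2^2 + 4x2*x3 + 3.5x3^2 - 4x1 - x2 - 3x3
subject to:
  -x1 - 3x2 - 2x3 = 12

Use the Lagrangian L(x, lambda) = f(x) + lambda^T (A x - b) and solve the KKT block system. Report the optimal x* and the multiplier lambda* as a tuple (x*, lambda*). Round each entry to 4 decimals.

Form the Lagrangian:
  L(x, lambda) = (1/2) x^T Q x + c^T x + lambda^T (A x - b)
Stationarity (grad_x L = 0): Q x + c + A^T lambda = 0.
Primal feasibility: A x = b.

This gives the KKT block system:
  [ Q   A^T ] [ x     ]   [-c ]
  [ A    0  ] [ lambda ] = [ b ]

Solving the linear system:
  x*      = (-1.2109, -2.8047, -1.1875)
  lambda* = (-11.2656)
  f(x*)   = 73.1992

x* = (-1.2109, -2.8047, -1.1875), lambda* = (-11.2656)


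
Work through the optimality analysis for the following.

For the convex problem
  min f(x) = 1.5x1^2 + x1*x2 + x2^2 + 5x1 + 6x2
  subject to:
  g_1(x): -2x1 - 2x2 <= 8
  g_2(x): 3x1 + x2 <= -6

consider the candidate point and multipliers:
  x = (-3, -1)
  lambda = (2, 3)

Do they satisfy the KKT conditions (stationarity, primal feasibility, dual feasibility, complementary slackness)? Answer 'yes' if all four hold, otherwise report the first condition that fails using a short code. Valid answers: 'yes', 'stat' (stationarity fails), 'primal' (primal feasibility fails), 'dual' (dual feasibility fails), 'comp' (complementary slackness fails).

Gradient of f: grad f(x) = Q x + c = (-5, 1)
Constraint values g_i(x) = a_i^T x - b_i:
  g_1((-3, -1)) = 0
  g_2((-3, -1)) = -4
Stationarity residual: grad f(x) + sum_i lambda_i a_i = (0, 0)
  -> stationarity OK
Primal feasibility (all g_i <= 0): OK
Dual feasibility (all lambda_i >= 0): OK
Complementary slackness (lambda_i * g_i(x) = 0 for all i): FAILS

Verdict: the first failing condition is complementary_slackness -> comp.

comp


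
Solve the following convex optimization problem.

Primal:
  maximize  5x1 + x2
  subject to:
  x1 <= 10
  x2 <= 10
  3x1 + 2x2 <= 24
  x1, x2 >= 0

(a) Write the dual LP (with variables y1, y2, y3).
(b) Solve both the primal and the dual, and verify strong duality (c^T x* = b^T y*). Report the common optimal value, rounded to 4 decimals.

The standard primal-dual pair for 'max c^T x s.t. A x <= b, x >= 0' is:
  Dual:  min b^T y  s.t.  A^T y >= c,  y >= 0.

So the dual LP is:
  minimize  10y1 + 10y2 + 24y3
  subject to:
    y1 + 3y3 >= 5
    y2 + 2y3 >= 1
    y1, y2, y3 >= 0

Solving the primal: x* = (8, 0).
  primal value c^T x* = 40.
Solving the dual: y* = (0, 0, 1.6667).
  dual value b^T y* = 40.
Strong duality: c^T x* = b^T y*. Confirmed.

40


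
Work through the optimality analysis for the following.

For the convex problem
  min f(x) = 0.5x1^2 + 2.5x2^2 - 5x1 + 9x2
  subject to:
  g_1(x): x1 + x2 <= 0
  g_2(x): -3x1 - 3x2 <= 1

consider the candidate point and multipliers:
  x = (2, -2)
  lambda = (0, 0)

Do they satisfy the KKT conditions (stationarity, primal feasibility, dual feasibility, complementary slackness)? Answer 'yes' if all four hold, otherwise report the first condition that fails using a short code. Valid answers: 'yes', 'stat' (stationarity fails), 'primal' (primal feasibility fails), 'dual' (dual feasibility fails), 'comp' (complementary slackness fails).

Gradient of f: grad f(x) = Q x + c = (-3, -1)
Constraint values g_i(x) = a_i^T x - b_i:
  g_1((2, -2)) = 0
  g_2((2, -2)) = -1
Stationarity residual: grad f(x) + sum_i lambda_i a_i = (-3, -1)
  -> stationarity FAILS
Primal feasibility (all g_i <= 0): OK
Dual feasibility (all lambda_i >= 0): OK
Complementary slackness (lambda_i * g_i(x) = 0 for all i): OK

Verdict: the first failing condition is stationarity -> stat.

stat


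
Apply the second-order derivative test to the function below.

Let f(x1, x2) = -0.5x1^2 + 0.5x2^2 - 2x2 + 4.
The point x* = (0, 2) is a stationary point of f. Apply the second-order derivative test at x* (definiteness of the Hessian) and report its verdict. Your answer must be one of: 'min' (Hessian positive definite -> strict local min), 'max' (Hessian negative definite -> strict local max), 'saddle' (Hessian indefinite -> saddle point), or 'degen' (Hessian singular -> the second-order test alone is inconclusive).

Compute the Hessian H = grad^2 f:
  H = [[-1, 0], [0, 1]]
Verify stationarity: grad f(x*) = H x* + g = (0, 0).
Eigenvalues of H: -1, 1.
Eigenvalues have mixed signs, so H is indefinite -> x* is a saddle point.

saddle


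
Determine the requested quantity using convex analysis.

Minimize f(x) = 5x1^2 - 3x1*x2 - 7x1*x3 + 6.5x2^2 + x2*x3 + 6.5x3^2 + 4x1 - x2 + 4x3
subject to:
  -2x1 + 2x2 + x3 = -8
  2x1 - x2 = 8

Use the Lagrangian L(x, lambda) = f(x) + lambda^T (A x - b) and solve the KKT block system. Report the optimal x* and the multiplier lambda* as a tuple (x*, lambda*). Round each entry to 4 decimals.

Form the Lagrangian:
  L(x, lambda) = (1/2) x^T Q x + c^T x + lambda^T (A x - b)
Stationarity (grad_x L = 0): Q x + c + A^T lambda = 0.
Primal feasibility: A x = b.

This gives the KKT block system:
  [ Q   A^T ] [ x     ]   [-c ]
  [ A    0  ] [ lambda ] = [ b ]

Solving the linear system:
  x*      = (3.459, -1.082, 1.082)
  lambda* = (7.2295, -9.9016)
  f(x*)   = 78.1475

x* = (3.459, -1.082, 1.082), lambda* = (7.2295, -9.9016)


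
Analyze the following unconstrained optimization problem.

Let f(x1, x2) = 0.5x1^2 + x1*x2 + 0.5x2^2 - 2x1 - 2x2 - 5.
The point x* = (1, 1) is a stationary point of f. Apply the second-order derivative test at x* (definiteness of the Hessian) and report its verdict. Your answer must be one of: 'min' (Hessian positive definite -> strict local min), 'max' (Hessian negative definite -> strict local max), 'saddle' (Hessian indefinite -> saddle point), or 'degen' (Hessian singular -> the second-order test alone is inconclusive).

Compute the Hessian H = grad^2 f:
  H = [[1, 1], [1, 1]]
Verify stationarity: grad f(x*) = H x* + g = (0, 0).
Eigenvalues of H: 0, 2.
H has a zero eigenvalue (singular; positive semidefinite but not definite), so H is neither positive definite, negative definite, nor indefinite. The second-order test alone is inconclusive -> degen.
(Indeed, f is constant along the null direction of H through x*, so x* is not a strict local extremum.)

degen


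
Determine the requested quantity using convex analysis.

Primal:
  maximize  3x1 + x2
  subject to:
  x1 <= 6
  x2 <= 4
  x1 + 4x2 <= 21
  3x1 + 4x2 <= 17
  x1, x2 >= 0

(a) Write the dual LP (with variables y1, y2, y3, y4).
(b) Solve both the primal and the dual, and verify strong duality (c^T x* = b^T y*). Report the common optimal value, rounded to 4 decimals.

The standard primal-dual pair for 'max c^T x s.t. A x <= b, x >= 0' is:
  Dual:  min b^T y  s.t.  A^T y >= c,  y >= 0.

So the dual LP is:
  minimize  6y1 + 4y2 + 21y3 + 17y4
  subject to:
    y1 + y3 + 3y4 >= 3
    y2 + 4y3 + 4y4 >= 1
    y1, y2, y3, y4 >= 0

Solving the primal: x* = (5.6667, 0).
  primal value c^T x* = 17.
Solving the dual: y* = (0, 0, 0, 1).
  dual value b^T y* = 17.
Strong duality: c^T x* = b^T y*. Confirmed.

17


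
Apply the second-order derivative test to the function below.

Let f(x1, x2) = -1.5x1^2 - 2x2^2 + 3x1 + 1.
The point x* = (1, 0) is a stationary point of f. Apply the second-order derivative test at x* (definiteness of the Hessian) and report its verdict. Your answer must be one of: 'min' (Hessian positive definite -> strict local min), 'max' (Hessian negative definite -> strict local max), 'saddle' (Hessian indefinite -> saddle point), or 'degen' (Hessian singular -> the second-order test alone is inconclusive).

Compute the Hessian H = grad^2 f:
  H = [[-3, 0], [0, -4]]
Verify stationarity: grad f(x*) = H x* + g = (0, 0).
Eigenvalues of H: -4, -3.
Both eigenvalues < 0, so H is negative definite -> x* is a strict local max.

max


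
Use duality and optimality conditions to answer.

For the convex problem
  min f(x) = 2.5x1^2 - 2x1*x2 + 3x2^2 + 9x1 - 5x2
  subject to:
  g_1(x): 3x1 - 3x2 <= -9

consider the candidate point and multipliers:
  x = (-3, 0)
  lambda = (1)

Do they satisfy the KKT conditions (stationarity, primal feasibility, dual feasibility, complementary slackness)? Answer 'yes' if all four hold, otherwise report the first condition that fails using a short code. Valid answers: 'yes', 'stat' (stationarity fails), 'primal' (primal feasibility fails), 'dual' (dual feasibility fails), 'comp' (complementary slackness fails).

Gradient of f: grad f(x) = Q x + c = (-6, 1)
Constraint values g_i(x) = a_i^T x - b_i:
  g_1((-3, 0)) = 0
Stationarity residual: grad f(x) + sum_i lambda_i a_i = (-3, -2)
  -> stationarity FAILS
Primal feasibility (all g_i <= 0): OK
Dual feasibility (all lambda_i >= 0): OK
Complementary slackness (lambda_i * g_i(x) = 0 for all i): OK

Verdict: the first failing condition is stationarity -> stat.

stat


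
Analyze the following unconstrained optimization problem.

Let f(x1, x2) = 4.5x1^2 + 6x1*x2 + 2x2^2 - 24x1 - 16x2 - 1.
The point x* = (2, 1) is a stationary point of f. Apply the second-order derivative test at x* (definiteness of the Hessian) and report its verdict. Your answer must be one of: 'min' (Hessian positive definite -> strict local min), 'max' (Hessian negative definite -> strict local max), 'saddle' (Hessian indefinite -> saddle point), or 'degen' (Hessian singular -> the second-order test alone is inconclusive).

Compute the Hessian H = grad^2 f:
  H = [[9, 6], [6, 4]]
Verify stationarity: grad f(x*) = H x* + g = (0, 0).
Eigenvalues of H: 0, 13.
H has a zero eigenvalue (singular; positive semidefinite but not definite), so H is neither positive definite, negative definite, nor indefinite. The second-order test alone is inconclusive -> degen.
(Indeed, f is constant along the null direction of H through x*, so x* is not a strict local extremum.)

degen


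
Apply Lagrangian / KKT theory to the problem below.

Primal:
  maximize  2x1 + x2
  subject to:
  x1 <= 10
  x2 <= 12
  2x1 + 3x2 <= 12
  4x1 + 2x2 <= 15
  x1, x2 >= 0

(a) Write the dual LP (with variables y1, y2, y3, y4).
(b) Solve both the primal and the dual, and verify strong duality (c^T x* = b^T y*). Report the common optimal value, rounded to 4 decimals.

The standard primal-dual pair for 'max c^T x s.t. A x <= b, x >= 0' is:
  Dual:  min b^T y  s.t.  A^T y >= c,  y >= 0.

So the dual LP is:
  minimize  10y1 + 12y2 + 12y3 + 15y4
  subject to:
    y1 + 2y3 + 4y4 >= 2
    y2 + 3y3 + 2y4 >= 1
    y1, y2, y3, y4 >= 0

Solving the primal: x* = (2.625, 2.25).
  primal value c^T x* = 7.5.
Solving the dual: y* = (0, 0, 0, 0.5).
  dual value b^T y* = 7.5.
Strong duality: c^T x* = b^T y*. Confirmed.

7.5


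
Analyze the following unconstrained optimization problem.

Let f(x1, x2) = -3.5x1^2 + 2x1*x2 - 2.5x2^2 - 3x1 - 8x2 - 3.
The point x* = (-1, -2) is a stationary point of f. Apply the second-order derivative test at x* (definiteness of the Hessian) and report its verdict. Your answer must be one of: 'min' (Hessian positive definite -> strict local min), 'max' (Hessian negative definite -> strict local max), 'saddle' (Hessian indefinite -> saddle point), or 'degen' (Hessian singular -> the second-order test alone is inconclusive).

Compute the Hessian H = grad^2 f:
  H = [[-7, 2], [2, -5]]
Verify stationarity: grad f(x*) = H x* + g = (0, 0).
Eigenvalues of H: -8.2361, -3.7639.
Both eigenvalues < 0, so H is negative definite -> x* is a strict local max.

max


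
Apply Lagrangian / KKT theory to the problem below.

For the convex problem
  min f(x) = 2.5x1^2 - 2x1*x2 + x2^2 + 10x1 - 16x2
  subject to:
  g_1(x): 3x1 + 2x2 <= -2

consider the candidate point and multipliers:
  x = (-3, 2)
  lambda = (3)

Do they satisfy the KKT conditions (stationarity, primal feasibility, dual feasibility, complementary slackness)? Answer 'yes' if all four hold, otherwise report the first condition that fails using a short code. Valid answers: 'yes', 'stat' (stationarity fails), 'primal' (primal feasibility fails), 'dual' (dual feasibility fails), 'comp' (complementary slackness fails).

Gradient of f: grad f(x) = Q x + c = (-9, -6)
Constraint values g_i(x) = a_i^T x - b_i:
  g_1((-3, 2)) = -3
Stationarity residual: grad f(x) + sum_i lambda_i a_i = (0, 0)
  -> stationarity OK
Primal feasibility (all g_i <= 0): OK
Dual feasibility (all lambda_i >= 0): OK
Complementary slackness (lambda_i * g_i(x) = 0 for all i): FAILS

Verdict: the first failing condition is complementary_slackness -> comp.

comp


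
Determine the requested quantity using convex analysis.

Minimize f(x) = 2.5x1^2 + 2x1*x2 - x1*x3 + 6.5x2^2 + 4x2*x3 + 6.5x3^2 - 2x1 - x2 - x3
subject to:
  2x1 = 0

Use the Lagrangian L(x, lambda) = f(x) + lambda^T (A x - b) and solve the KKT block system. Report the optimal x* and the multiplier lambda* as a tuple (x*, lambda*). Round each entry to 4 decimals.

Form the Lagrangian:
  L(x, lambda) = (1/2) x^T Q x + c^T x + lambda^T (A x - b)
Stationarity (grad_x L = 0): Q x + c + A^T lambda = 0.
Primal feasibility: A x = b.

This gives the KKT block system:
  [ Q   A^T ] [ x     ]   [-c ]
  [ A    0  ] [ lambda ] = [ b ]

Solving the linear system:
  x*      = (0, 0.0588, 0.0588)
  lambda* = (0.9706)
  f(x*)   = -0.0588

x* = (0, 0.0588, 0.0588), lambda* = (0.9706)


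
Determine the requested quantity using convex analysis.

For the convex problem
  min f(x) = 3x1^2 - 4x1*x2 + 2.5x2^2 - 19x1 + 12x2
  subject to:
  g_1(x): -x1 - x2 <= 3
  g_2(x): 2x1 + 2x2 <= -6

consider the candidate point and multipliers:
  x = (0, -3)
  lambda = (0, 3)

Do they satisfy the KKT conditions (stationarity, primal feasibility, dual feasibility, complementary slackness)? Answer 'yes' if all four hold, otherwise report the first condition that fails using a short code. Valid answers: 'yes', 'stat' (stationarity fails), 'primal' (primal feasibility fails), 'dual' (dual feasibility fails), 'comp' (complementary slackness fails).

Gradient of f: grad f(x) = Q x + c = (-7, -3)
Constraint values g_i(x) = a_i^T x - b_i:
  g_1((0, -3)) = 0
  g_2((0, -3)) = 0
Stationarity residual: grad f(x) + sum_i lambda_i a_i = (-1, 3)
  -> stationarity FAILS
Primal feasibility (all g_i <= 0): OK
Dual feasibility (all lambda_i >= 0): OK
Complementary slackness (lambda_i * g_i(x) = 0 for all i): OK

Verdict: the first failing condition is stationarity -> stat.

stat


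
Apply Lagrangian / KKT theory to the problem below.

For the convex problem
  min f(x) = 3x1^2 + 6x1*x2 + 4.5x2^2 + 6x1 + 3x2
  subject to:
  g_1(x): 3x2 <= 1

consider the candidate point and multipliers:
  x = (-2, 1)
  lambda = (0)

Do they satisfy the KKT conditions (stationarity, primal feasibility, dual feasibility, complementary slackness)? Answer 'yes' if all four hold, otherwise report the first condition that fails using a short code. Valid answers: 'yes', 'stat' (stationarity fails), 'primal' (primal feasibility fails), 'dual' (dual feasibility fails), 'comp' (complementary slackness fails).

Gradient of f: grad f(x) = Q x + c = (0, 0)
Constraint values g_i(x) = a_i^T x - b_i:
  g_1((-2, 1)) = 2
Stationarity residual: grad f(x) + sum_i lambda_i a_i = (0, 0)
  -> stationarity OK
Primal feasibility (all g_i <= 0): FAILS
Dual feasibility (all lambda_i >= 0): OK
Complementary slackness (lambda_i * g_i(x) = 0 for all i): OK

Verdict: the first failing condition is primal_feasibility -> primal.

primal


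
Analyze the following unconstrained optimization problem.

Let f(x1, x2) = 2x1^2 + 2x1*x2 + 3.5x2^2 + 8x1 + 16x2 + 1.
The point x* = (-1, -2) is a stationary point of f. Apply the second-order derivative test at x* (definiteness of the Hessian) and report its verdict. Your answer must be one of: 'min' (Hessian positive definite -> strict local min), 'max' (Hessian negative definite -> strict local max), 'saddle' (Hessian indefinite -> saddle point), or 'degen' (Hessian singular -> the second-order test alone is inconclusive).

Compute the Hessian H = grad^2 f:
  H = [[4, 2], [2, 7]]
Verify stationarity: grad f(x*) = H x* + g = (0, 0).
Eigenvalues of H: 3, 8.
Both eigenvalues > 0, so H is positive definite -> x* is a strict local min.

min


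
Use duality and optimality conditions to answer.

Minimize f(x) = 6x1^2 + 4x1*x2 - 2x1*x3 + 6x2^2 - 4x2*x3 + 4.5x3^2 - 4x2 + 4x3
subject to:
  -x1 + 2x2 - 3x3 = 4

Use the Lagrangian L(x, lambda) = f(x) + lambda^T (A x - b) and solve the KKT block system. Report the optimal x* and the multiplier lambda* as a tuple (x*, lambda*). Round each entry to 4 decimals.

Form the Lagrangian:
  L(x, lambda) = (1/2) x^T Q x + c^T x + lambda^T (A x - b)
Stationarity (grad_x L = 0): Q x + c + A^T lambda = 0.
Primal feasibility: A x = b.

This gives the KKT block system:
  [ Q   A^T ] [ x     ]   [-c ]
  [ A    0  ] [ lambda ] = [ b ]

Solving the linear system:
  x*      = (-0.4358, 0.4567, -0.8836)
  lambda* = (-1.6358)
  f(x*)   = 0.591

x* = (-0.4358, 0.4567, -0.8836), lambda* = (-1.6358)


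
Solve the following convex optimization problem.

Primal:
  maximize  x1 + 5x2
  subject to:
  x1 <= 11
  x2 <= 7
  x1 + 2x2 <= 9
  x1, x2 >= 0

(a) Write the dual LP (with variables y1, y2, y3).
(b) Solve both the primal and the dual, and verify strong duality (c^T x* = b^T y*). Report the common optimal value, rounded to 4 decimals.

The standard primal-dual pair for 'max c^T x s.t. A x <= b, x >= 0' is:
  Dual:  min b^T y  s.t.  A^T y >= c,  y >= 0.

So the dual LP is:
  minimize  11y1 + 7y2 + 9y3
  subject to:
    y1 + y3 >= 1
    y2 + 2y3 >= 5
    y1, y2, y3 >= 0

Solving the primal: x* = (0, 4.5).
  primal value c^T x* = 22.5.
Solving the dual: y* = (0, 0, 2.5).
  dual value b^T y* = 22.5.
Strong duality: c^T x* = b^T y*. Confirmed.

22.5


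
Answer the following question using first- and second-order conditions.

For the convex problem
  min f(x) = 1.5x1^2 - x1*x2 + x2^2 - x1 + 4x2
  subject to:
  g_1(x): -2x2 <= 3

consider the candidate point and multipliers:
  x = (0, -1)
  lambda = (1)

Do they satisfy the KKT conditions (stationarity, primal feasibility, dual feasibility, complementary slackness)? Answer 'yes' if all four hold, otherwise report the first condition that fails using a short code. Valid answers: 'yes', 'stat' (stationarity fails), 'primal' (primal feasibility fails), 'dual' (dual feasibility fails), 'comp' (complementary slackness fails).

Gradient of f: grad f(x) = Q x + c = (0, 2)
Constraint values g_i(x) = a_i^T x - b_i:
  g_1((0, -1)) = -1
Stationarity residual: grad f(x) + sum_i lambda_i a_i = (0, 0)
  -> stationarity OK
Primal feasibility (all g_i <= 0): OK
Dual feasibility (all lambda_i >= 0): OK
Complementary slackness (lambda_i * g_i(x) = 0 for all i): FAILS

Verdict: the first failing condition is complementary_slackness -> comp.

comp


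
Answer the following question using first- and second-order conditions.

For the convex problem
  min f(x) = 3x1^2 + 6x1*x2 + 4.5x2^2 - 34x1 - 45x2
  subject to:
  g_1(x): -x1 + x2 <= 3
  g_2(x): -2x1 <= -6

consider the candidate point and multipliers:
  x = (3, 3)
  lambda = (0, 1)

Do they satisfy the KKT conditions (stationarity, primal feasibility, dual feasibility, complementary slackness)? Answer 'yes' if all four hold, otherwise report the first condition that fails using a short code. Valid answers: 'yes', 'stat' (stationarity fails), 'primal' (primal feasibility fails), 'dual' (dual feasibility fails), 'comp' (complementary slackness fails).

Gradient of f: grad f(x) = Q x + c = (2, 0)
Constraint values g_i(x) = a_i^T x - b_i:
  g_1((3, 3)) = -3
  g_2((3, 3)) = 0
Stationarity residual: grad f(x) + sum_i lambda_i a_i = (0, 0)
  -> stationarity OK
Primal feasibility (all g_i <= 0): OK
Dual feasibility (all lambda_i >= 0): OK
Complementary slackness (lambda_i * g_i(x) = 0 for all i): OK

Verdict: yes, KKT holds.

yes


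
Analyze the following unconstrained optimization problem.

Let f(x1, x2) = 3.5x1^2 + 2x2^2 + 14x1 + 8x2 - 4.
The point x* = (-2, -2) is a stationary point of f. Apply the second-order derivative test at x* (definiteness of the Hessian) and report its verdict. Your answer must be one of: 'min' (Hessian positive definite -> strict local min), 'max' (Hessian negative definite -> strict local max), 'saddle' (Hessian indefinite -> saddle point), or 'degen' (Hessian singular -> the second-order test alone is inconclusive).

Compute the Hessian H = grad^2 f:
  H = [[7, 0], [0, 4]]
Verify stationarity: grad f(x*) = H x* + g = (0, 0).
Eigenvalues of H: 4, 7.
Both eigenvalues > 0, so H is positive definite -> x* is a strict local min.

min


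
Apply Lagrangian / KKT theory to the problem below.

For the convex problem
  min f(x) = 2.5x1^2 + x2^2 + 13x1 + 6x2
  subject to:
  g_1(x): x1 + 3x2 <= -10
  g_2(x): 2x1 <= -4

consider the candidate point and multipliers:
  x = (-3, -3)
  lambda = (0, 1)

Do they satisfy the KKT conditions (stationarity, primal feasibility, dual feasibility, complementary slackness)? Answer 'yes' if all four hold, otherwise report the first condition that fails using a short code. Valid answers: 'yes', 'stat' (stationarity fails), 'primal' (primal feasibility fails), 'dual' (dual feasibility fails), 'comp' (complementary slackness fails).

Gradient of f: grad f(x) = Q x + c = (-2, 0)
Constraint values g_i(x) = a_i^T x - b_i:
  g_1((-3, -3)) = -2
  g_2((-3, -3)) = -2
Stationarity residual: grad f(x) + sum_i lambda_i a_i = (0, 0)
  -> stationarity OK
Primal feasibility (all g_i <= 0): OK
Dual feasibility (all lambda_i >= 0): OK
Complementary slackness (lambda_i * g_i(x) = 0 for all i): FAILS

Verdict: the first failing condition is complementary_slackness -> comp.

comp


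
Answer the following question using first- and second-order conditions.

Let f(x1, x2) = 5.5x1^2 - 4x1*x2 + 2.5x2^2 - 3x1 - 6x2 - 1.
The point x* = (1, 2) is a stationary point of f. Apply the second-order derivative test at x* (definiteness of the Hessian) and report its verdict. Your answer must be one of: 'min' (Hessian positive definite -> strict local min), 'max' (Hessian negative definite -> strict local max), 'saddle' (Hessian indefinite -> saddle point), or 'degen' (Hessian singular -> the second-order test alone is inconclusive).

Compute the Hessian H = grad^2 f:
  H = [[11, -4], [-4, 5]]
Verify stationarity: grad f(x*) = H x* + g = (0, 0).
Eigenvalues of H: 3, 13.
Both eigenvalues > 0, so H is positive definite -> x* is a strict local min.

min


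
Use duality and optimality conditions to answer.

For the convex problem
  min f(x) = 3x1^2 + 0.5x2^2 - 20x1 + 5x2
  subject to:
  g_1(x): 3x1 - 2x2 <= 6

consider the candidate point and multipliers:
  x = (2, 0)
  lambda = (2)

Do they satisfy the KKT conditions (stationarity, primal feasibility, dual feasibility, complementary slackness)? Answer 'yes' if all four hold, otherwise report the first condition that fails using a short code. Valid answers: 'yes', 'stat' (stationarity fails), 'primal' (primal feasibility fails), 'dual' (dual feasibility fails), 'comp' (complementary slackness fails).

Gradient of f: grad f(x) = Q x + c = (-8, 5)
Constraint values g_i(x) = a_i^T x - b_i:
  g_1((2, 0)) = 0
Stationarity residual: grad f(x) + sum_i lambda_i a_i = (-2, 1)
  -> stationarity FAILS
Primal feasibility (all g_i <= 0): OK
Dual feasibility (all lambda_i >= 0): OK
Complementary slackness (lambda_i * g_i(x) = 0 for all i): OK

Verdict: the first failing condition is stationarity -> stat.

stat


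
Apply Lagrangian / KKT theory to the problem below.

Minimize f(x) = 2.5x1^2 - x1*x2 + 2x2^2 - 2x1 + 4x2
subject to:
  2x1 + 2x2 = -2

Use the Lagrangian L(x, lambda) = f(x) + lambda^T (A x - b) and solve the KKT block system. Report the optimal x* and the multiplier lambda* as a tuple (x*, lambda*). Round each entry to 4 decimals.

Form the Lagrangian:
  L(x, lambda) = (1/2) x^T Q x + c^T x + lambda^T (A x - b)
Stationarity (grad_x L = 0): Q x + c + A^T lambda = 0.
Primal feasibility: A x = b.

This gives the KKT block system:
  [ Q   A^T ] [ x     ]   [-c ]
  [ A    0  ] [ lambda ] = [ b ]

Solving the linear system:
  x*      = (0.0909, -1.0909)
  lambda* = (0.2273)
  f(x*)   = -2.0455

x* = (0.0909, -1.0909), lambda* = (0.2273)


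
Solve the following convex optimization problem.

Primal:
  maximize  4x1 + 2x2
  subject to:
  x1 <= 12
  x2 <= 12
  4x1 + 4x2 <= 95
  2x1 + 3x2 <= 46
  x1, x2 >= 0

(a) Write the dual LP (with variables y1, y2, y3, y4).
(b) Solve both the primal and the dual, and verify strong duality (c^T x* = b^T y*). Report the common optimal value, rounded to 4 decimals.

The standard primal-dual pair for 'max c^T x s.t. A x <= b, x >= 0' is:
  Dual:  min b^T y  s.t.  A^T y >= c,  y >= 0.

So the dual LP is:
  minimize  12y1 + 12y2 + 95y3 + 46y4
  subject to:
    y1 + 4y3 + 2y4 >= 4
    y2 + 4y3 + 3y4 >= 2
    y1, y2, y3, y4 >= 0

Solving the primal: x* = (12, 7.3333).
  primal value c^T x* = 62.6667.
Solving the dual: y* = (2.6667, 0, 0, 0.6667).
  dual value b^T y* = 62.6667.
Strong duality: c^T x* = b^T y*. Confirmed.

62.6667


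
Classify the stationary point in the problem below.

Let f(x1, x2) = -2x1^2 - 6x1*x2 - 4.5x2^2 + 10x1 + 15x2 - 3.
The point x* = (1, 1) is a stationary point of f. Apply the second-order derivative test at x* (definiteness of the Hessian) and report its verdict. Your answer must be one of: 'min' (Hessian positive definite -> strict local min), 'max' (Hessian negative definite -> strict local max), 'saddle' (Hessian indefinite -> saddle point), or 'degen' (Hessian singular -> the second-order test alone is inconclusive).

Compute the Hessian H = grad^2 f:
  H = [[-4, -6], [-6, -9]]
Verify stationarity: grad f(x*) = H x* + g = (0, 0).
Eigenvalues of H: -13, 0.
H has a zero eigenvalue (singular; negative semidefinite but not definite), so H is neither positive definite, negative definite, nor indefinite. The second-order test alone is inconclusive -> degen.
(Indeed, f is constant along the null direction of H through x*, so x* is not a strict local extremum.)

degen


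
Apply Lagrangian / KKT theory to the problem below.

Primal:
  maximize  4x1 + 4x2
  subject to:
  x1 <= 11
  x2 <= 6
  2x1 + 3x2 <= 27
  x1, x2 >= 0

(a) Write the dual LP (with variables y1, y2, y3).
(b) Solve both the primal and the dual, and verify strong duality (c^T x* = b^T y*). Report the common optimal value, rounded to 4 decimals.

The standard primal-dual pair for 'max c^T x s.t. A x <= b, x >= 0' is:
  Dual:  min b^T y  s.t.  A^T y >= c,  y >= 0.

So the dual LP is:
  minimize  11y1 + 6y2 + 27y3
  subject to:
    y1 + 2y3 >= 4
    y2 + 3y3 >= 4
    y1, y2, y3 >= 0

Solving the primal: x* = (11, 1.6667).
  primal value c^T x* = 50.6667.
Solving the dual: y* = (1.3333, 0, 1.3333).
  dual value b^T y* = 50.6667.
Strong duality: c^T x* = b^T y*. Confirmed.

50.6667


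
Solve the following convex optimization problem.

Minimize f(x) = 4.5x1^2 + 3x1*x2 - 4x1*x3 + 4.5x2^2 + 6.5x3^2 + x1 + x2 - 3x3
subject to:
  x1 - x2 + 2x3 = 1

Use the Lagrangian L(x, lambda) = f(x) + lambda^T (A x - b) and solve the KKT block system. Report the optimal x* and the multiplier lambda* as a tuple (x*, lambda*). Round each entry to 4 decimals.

Form the Lagrangian:
  L(x, lambda) = (1/2) x^T Q x + c^T x + lambda^T (A x - b)
Stationarity (grad_x L = 0): Q x + c + A^T lambda = 0.
Primal feasibility: A x = b.

This gives the KKT block system:
  [ Q   A^T ] [ x     ]   [-c ]
  [ A    0  ] [ lambda ] = [ b ]

Solving the linear system:
  x*      = (0.1418, -0.1985, 0.3299)
  lambda* = (-0.3608)
  f(x*)   = -0.3428

x* = (0.1418, -0.1985, 0.3299), lambda* = (-0.3608)


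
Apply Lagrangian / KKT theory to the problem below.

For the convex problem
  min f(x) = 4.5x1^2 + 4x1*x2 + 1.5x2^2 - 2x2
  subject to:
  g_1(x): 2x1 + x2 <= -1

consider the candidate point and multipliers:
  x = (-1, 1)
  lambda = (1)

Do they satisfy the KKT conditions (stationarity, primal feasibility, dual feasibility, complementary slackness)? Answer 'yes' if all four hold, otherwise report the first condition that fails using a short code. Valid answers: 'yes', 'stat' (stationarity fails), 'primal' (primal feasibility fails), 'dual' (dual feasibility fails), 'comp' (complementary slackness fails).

Gradient of f: grad f(x) = Q x + c = (-5, -3)
Constraint values g_i(x) = a_i^T x - b_i:
  g_1((-1, 1)) = 0
Stationarity residual: grad f(x) + sum_i lambda_i a_i = (-3, -2)
  -> stationarity FAILS
Primal feasibility (all g_i <= 0): OK
Dual feasibility (all lambda_i >= 0): OK
Complementary slackness (lambda_i * g_i(x) = 0 for all i): OK

Verdict: the first failing condition is stationarity -> stat.

stat


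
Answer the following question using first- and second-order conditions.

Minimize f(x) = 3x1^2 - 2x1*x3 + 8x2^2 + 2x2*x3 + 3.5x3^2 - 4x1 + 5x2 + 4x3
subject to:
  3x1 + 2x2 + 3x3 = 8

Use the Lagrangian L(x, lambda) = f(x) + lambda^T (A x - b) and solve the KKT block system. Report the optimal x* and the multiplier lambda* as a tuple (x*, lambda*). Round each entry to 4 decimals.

Form the Lagrangian:
  L(x, lambda) = (1/2) x^T Q x + c^T x + lambda^T (A x - b)
Stationarity (grad_x L = 0): Q x + c + A^T lambda = 0.
Primal feasibility: A x = b.

This gives the KKT block system:
  [ Q   A^T ] [ x     ]   [-c ]
  [ A    0  ] [ lambda ] = [ b ]

Solving the linear system:
  x*      = (1.9241, -0.1775, 0.8609)
  lambda* = (-1.941)
  f(x*)   = 5.1937

x* = (1.9241, -0.1775, 0.8609), lambda* = (-1.941)


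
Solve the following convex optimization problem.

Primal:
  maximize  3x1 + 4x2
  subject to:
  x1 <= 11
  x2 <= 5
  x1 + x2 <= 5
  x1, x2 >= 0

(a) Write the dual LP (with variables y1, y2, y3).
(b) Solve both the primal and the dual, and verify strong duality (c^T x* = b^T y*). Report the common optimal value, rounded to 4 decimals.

The standard primal-dual pair for 'max c^T x s.t. A x <= b, x >= 0' is:
  Dual:  min b^T y  s.t.  A^T y >= c,  y >= 0.

So the dual LP is:
  minimize  11y1 + 5y2 + 5y3
  subject to:
    y1 + y3 >= 3
    y2 + y3 >= 4
    y1, y2, y3 >= 0

Solving the primal: x* = (0, 5).
  primal value c^T x* = 20.
Solving the dual: y* = (0, 1, 3).
  dual value b^T y* = 20.
Strong duality: c^T x* = b^T y*. Confirmed.

20
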